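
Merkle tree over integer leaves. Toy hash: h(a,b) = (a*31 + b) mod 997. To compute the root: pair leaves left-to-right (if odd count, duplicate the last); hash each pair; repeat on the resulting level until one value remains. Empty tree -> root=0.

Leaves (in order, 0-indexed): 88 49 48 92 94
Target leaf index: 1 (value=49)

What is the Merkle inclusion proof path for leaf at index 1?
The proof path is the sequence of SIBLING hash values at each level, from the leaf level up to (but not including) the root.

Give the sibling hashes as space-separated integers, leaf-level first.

L0 (leaves): [88, 49, 48, 92, 94], target index=1
L1: h(88,49)=(88*31+49)%997=783 [pair 0] h(48,92)=(48*31+92)%997=583 [pair 1] h(94,94)=(94*31+94)%997=17 [pair 2] -> [783, 583, 17]
  Sibling for proof at L0: 88
L2: h(783,583)=(783*31+583)%997=928 [pair 0] h(17,17)=(17*31+17)%997=544 [pair 1] -> [928, 544]
  Sibling for proof at L1: 583
L3: h(928,544)=(928*31+544)%997=399 [pair 0] -> [399]
  Sibling for proof at L2: 544
Root: 399
Proof path (sibling hashes from leaf to root): [88, 583, 544]

Answer: 88 583 544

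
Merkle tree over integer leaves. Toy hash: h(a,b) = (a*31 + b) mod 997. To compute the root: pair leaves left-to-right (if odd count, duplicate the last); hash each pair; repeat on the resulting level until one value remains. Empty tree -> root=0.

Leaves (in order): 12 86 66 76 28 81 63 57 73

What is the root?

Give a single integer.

L0: [12, 86, 66, 76, 28, 81, 63, 57, 73]
L1: h(12,86)=(12*31+86)%997=458 h(66,76)=(66*31+76)%997=128 h(28,81)=(28*31+81)%997=949 h(63,57)=(63*31+57)%997=16 h(73,73)=(73*31+73)%997=342 -> [458, 128, 949, 16, 342]
L2: h(458,128)=(458*31+128)%997=368 h(949,16)=(949*31+16)%997=522 h(342,342)=(342*31+342)%997=974 -> [368, 522, 974]
L3: h(368,522)=(368*31+522)%997=963 h(974,974)=(974*31+974)%997=261 -> [963, 261]
L4: h(963,261)=(963*31+261)%997=204 -> [204]

Answer: 204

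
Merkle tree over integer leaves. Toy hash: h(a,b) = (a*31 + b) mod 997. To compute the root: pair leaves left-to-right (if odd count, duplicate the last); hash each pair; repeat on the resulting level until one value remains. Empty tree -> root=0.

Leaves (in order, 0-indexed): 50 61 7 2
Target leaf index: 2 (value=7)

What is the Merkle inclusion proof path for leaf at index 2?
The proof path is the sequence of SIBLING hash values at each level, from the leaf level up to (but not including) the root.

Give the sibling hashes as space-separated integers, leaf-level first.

L0 (leaves): [50, 61, 7, 2], target index=2
L1: h(50,61)=(50*31+61)%997=614 [pair 0] h(7,2)=(7*31+2)%997=219 [pair 1] -> [614, 219]
  Sibling for proof at L0: 2
L2: h(614,219)=(614*31+219)%997=310 [pair 0] -> [310]
  Sibling for proof at L1: 614
Root: 310
Proof path (sibling hashes from leaf to root): [2, 614]

Answer: 2 614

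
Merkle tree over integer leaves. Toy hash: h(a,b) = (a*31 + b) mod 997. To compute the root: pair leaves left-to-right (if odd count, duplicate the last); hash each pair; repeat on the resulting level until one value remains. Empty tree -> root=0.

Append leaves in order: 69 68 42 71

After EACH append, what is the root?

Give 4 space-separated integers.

After append 69 (leaves=[69]):
  L0: [69]
  root=69
After append 68 (leaves=[69, 68]):
  L0: [69, 68]
  L1: h(69,68)=(69*31+68)%997=213 -> [213]
  root=213
After append 42 (leaves=[69, 68, 42]):
  L0: [69, 68, 42]
  L1: h(69,68)=(69*31+68)%997=213 h(42,42)=(42*31+42)%997=347 -> [213, 347]
  L2: h(213,347)=(213*31+347)%997=968 -> [968]
  root=968
After append 71 (leaves=[69, 68, 42, 71]):
  L0: [69, 68, 42, 71]
  L1: h(69,68)=(69*31+68)%997=213 h(42,71)=(42*31+71)%997=376 -> [213, 376]
  L2: h(213,376)=(213*31+376)%997=0 -> [0]
  root=0

Answer: 69 213 968 0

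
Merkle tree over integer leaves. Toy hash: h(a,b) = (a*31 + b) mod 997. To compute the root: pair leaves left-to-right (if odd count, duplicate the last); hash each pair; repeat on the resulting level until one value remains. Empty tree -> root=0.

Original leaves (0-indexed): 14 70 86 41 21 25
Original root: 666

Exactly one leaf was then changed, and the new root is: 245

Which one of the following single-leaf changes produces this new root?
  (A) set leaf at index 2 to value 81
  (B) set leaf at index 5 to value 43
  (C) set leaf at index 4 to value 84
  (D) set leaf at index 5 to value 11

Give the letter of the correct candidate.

Original leaves: [14, 70, 86, 41, 21, 25]
Target new root: 245
Try each candidate change and compute the resulting root:
Candidate A: set leaf[2] = 81 -> leaves = [14, 70, 81, 41, 21, 25]
  L0: [14, 70, 81, 41, 21, 25]
  L1: h(14,70)=(14*31+70)%997=504 h(81,41)=(81*31+41)%997=558 h(21,25)=(21*31+25)%997=676 -> [504, 558, 676]
  L2: h(504,558)=(504*31+558)%997=230 h(676,676)=(676*31+676)%997=695 -> [230, 695]
  L3: h(230,695)=(230*31+695)%997=846 -> [846]
  root = 846 != target 245
Candidate B: set leaf[5] = 43 -> leaves = [14, 70, 86, 41, 21, 43]
  L0: [14, 70, 86, 41, 21, 43]
  L1: h(14,70)=(14*31+70)%997=504 h(86,41)=(86*31+41)%997=713 h(21,43)=(21*31+43)%997=694 -> [504, 713, 694]
  L2: h(504,713)=(504*31+713)%997=385 h(694,694)=(694*31+694)%997=274 -> [385, 274]
  L3: h(385,274)=(385*31+274)%997=245 -> [245]
  root = 245 == target 245  ** MATCH **
Candidate C: set leaf[4] = 84 -> leaves = [14, 70, 86, 41, 84, 25]
  L0: [14, 70, 86, 41, 84, 25]
  L1: h(14,70)=(14*31+70)%997=504 h(86,41)=(86*31+41)%997=713 h(84,25)=(84*31+25)%997=635 -> [504, 713, 635]
  L2: h(504,713)=(504*31+713)%997=385 h(635,635)=(635*31+635)%997=380 -> [385, 380]
  L3: h(385,380)=(385*31+380)%997=351 -> [351]
  root = 351 != target 245
Candidate D: set leaf[5] = 11 -> leaves = [14, 70, 86, 41, 21, 11]
  L0: [14, 70, 86, 41, 21, 11]
  L1: h(14,70)=(14*31+70)%997=504 h(86,41)=(86*31+41)%997=713 h(21,11)=(21*31+11)%997=662 -> [504, 713, 662]
  L2: h(504,713)=(504*31+713)%997=385 h(662,662)=(662*31+662)%997=247 -> [385, 247]
  L3: h(385,247)=(385*31+247)%997=218 -> [218]
  root = 218 != target 245
Candidate B produces the target root.

Answer: B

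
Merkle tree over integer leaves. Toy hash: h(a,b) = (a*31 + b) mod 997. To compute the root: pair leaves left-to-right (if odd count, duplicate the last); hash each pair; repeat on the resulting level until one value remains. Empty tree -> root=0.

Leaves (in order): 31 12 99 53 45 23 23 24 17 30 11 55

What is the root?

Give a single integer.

L0: [31, 12, 99, 53, 45, 23, 23, 24, 17, 30, 11, 55]
L1: h(31,12)=(31*31+12)%997=973 h(99,53)=(99*31+53)%997=131 h(45,23)=(45*31+23)%997=421 h(23,24)=(23*31+24)%997=737 h(17,30)=(17*31+30)%997=557 h(11,55)=(11*31+55)%997=396 -> [973, 131, 421, 737, 557, 396]
L2: h(973,131)=(973*31+131)%997=384 h(421,737)=(421*31+737)%997=827 h(557,396)=(557*31+396)%997=714 -> [384, 827, 714]
L3: h(384,827)=(384*31+827)%997=767 h(714,714)=(714*31+714)%997=914 -> [767, 914]
L4: h(767,914)=(767*31+914)%997=763 -> [763]

Answer: 763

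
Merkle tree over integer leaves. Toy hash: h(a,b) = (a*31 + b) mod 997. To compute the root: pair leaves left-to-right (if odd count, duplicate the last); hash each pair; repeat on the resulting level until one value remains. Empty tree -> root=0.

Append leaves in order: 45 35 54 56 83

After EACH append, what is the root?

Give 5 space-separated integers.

Answer: 45 433 196 198 403

Derivation:
After append 45 (leaves=[45]):
  L0: [45]
  root=45
After append 35 (leaves=[45, 35]):
  L0: [45, 35]
  L1: h(45,35)=(45*31+35)%997=433 -> [433]
  root=433
After append 54 (leaves=[45, 35, 54]):
  L0: [45, 35, 54]
  L1: h(45,35)=(45*31+35)%997=433 h(54,54)=(54*31+54)%997=731 -> [433, 731]
  L2: h(433,731)=(433*31+731)%997=196 -> [196]
  root=196
After append 56 (leaves=[45, 35, 54, 56]):
  L0: [45, 35, 54, 56]
  L1: h(45,35)=(45*31+35)%997=433 h(54,56)=(54*31+56)%997=733 -> [433, 733]
  L2: h(433,733)=(433*31+733)%997=198 -> [198]
  root=198
After append 83 (leaves=[45, 35, 54, 56, 83]):
  L0: [45, 35, 54, 56, 83]
  L1: h(45,35)=(45*31+35)%997=433 h(54,56)=(54*31+56)%997=733 h(83,83)=(83*31+83)%997=662 -> [433, 733, 662]
  L2: h(433,733)=(433*31+733)%997=198 h(662,662)=(662*31+662)%997=247 -> [198, 247]
  L3: h(198,247)=(198*31+247)%997=403 -> [403]
  root=403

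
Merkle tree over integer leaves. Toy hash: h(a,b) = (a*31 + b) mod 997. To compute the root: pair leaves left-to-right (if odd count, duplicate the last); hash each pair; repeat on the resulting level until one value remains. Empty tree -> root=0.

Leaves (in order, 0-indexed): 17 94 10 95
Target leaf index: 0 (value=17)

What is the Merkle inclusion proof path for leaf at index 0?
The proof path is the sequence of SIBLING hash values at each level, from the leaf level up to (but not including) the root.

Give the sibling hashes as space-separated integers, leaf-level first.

Answer: 94 405

Derivation:
L0 (leaves): [17, 94, 10, 95], target index=0
L1: h(17,94)=(17*31+94)%997=621 [pair 0] h(10,95)=(10*31+95)%997=405 [pair 1] -> [621, 405]
  Sibling for proof at L0: 94
L2: h(621,405)=(621*31+405)%997=713 [pair 0] -> [713]
  Sibling for proof at L1: 405
Root: 713
Proof path (sibling hashes from leaf to root): [94, 405]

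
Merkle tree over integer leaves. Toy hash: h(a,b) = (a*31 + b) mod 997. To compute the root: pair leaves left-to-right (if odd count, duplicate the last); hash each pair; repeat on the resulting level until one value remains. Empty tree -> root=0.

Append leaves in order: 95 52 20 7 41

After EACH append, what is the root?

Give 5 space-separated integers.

After append 95 (leaves=[95]):
  L0: [95]
  root=95
After append 52 (leaves=[95, 52]):
  L0: [95, 52]
  L1: h(95,52)=(95*31+52)%997=6 -> [6]
  root=6
After append 20 (leaves=[95, 52, 20]):
  L0: [95, 52, 20]
  L1: h(95,52)=(95*31+52)%997=6 h(20,20)=(20*31+20)%997=640 -> [6, 640]
  L2: h(6,640)=(6*31+640)%997=826 -> [826]
  root=826
After append 7 (leaves=[95, 52, 20, 7]):
  L0: [95, 52, 20, 7]
  L1: h(95,52)=(95*31+52)%997=6 h(20,7)=(20*31+7)%997=627 -> [6, 627]
  L2: h(6,627)=(6*31+627)%997=813 -> [813]
  root=813
After append 41 (leaves=[95, 52, 20, 7, 41]):
  L0: [95, 52, 20, 7, 41]
  L1: h(95,52)=(95*31+52)%997=6 h(20,7)=(20*31+7)%997=627 h(41,41)=(41*31+41)%997=315 -> [6, 627, 315]
  L2: h(6,627)=(6*31+627)%997=813 h(315,315)=(315*31+315)%997=110 -> [813, 110]
  L3: h(813,110)=(813*31+110)%997=388 -> [388]
  root=388

Answer: 95 6 826 813 388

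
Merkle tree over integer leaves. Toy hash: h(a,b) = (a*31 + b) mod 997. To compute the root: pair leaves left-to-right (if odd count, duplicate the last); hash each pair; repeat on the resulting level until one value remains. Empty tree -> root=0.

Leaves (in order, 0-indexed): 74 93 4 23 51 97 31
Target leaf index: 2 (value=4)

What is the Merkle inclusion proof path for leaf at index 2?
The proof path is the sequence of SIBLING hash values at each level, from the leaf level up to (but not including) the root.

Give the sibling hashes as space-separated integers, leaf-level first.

Answer: 23 393 169

Derivation:
L0 (leaves): [74, 93, 4, 23, 51, 97, 31], target index=2
L1: h(74,93)=(74*31+93)%997=393 [pair 0] h(4,23)=(4*31+23)%997=147 [pair 1] h(51,97)=(51*31+97)%997=681 [pair 2] h(31,31)=(31*31+31)%997=992 [pair 3] -> [393, 147, 681, 992]
  Sibling for proof at L0: 23
L2: h(393,147)=(393*31+147)%997=366 [pair 0] h(681,992)=(681*31+992)%997=169 [pair 1] -> [366, 169]
  Sibling for proof at L1: 393
L3: h(366,169)=(366*31+169)%997=548 [pair 0] -> [548]
  Sibling for proof at L2: 169
Root: 548
Proof path (sibling hashes from leaf to root): [23, 393, 169]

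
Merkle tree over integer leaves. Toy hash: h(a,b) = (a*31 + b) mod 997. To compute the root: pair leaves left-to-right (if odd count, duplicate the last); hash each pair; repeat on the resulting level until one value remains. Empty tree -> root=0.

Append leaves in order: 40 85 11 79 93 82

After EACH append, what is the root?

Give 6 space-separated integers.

After append 40 (leaves=[40]):
  L0: [40]
  root=40
After append 85 (leaves=[40, 85]):
  L0: [40, 85]
  L1: h(40,85)=(40*31+85)%997=328 -> [328]
  root=328
After append 11 (leaves=[40, 85, 11]):
  L0: [40, 85, 11]
  L1: h(40,85)=(40*31+85)%997=328 h(11,11)=(11*31+11)%997=352 -> [328, 352]
  L2: h(328,352)=(328*31+352)%997=550 -> [550]
  root=550
After append 79 (leaves=[40, 85, 11, 79]):
  L0: [40, 85, 11, 79]
  L1: h(40,85)=(40*31+85)%997=328 h(11,79)=(11*31+79)%997=420 -> [328, 420]
  L2: h(328,420)=(328*31+420)%997=618 -> [618]
  root=618
After append 93 (leaves=[40, 85, 11, 79, 93]):
  L0: [40, 85, 11, 79, 93]
  L1: h(40,85)=(40*31+85)%997=328 h(11,79)=(11*31+79)%997=420 h(93,93)=(93*31+93)%997=982 -> [328, 420, 982]
  L2: h(328,420)=(328*31+420)%997=618 h(982,982)=(982*31+982)%997=517 -> [618, 517]
  L3: h(618,517)=(618*31+517)%997=732 -> [732]
  root=732
After append 82 (leaves=[40, 85, 11, 79, 93, 82]):
  L0: [40, 85, 11, 79, 93, 82]
  L1: h(40,85)=(40*31+85)%997=328 h(11,79)=(11*31+79)%997=420 h(93,82)=(93*31+82)%997=971 -> [328, 420, 971]
  L2: h(328,420)=(328*31+420)%997=618 h(971,971)=(971*31+971)%997=165 -> [618, 165]
  L3: h(618,165)=(618*31+165)%997=380 -> [380]
  root=380

Answer: 40 328 550 618 732 380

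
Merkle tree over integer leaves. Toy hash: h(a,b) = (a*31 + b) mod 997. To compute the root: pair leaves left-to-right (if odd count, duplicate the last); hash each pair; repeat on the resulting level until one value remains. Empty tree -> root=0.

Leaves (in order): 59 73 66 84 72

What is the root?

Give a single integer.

Answer: 499

Derivation:
L0: [59, 73, 66, 84, 72]
L1: h(59,73)=(59*31+73)%997=905 h(66,84)=(66*31+84)%997=136 h(72,72)=(72*31+72)%997=310 -> [905, 136, 310]
L2: h(905,136)=(905*31+136)%997=275 h(310,310)=(310*31+310)%997=947 -> [275, 947]
L3: h(275,947)=(275*31+947)%997=499 -> [499]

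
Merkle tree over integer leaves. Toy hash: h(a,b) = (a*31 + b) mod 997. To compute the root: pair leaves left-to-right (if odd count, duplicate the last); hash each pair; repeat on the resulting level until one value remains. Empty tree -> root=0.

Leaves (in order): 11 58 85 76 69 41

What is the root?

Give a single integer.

Answer: 854

Derivation:
L0: [11, 58, 85, 76, 69, 41]
L1: h(11,58)=(11*31+58)%997=399 h(85,76)=(85*31+76)%997=717 h(69,41)=(69*31+41)%997=186 -> [399, 717, 186]
L2: h(399,717)=(399*31+717)%997=125 h(186,186)=(186*31+186)%997=967 -> [125, 967]
L3: h(125,967)=(125*31+967)%997=854 -> [854]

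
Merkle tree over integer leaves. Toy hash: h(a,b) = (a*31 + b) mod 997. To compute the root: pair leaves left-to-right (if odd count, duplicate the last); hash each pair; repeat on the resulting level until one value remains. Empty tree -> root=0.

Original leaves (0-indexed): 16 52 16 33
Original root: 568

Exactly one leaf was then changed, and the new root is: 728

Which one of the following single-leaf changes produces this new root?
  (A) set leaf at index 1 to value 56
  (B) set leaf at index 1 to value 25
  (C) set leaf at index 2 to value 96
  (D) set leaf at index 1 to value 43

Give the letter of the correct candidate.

Original leaves: [16, 52, 16, 33]
Target new root: 728
Try each candidate change and compute the resulting root:
Candidate A: set leaf[1] = 56 -> leaves = [16, 56, 16, 33]
  L0: [16, 56, 16, 33]
  L1: h(16,56)=(16*31+56)%997=552 h(16,33)=(16*31+33)%997=529 -> [552, 529]
  L2: h(552,529)=(552*31+529)%997=692 -> [692]
  root = 692 != target 728
Candidate B: set leaf[1] = 25 -> leaves = [16, 25, 16, 33]
  L0: [16, 25, 16, 33]
  L1: h(16,25)=(16*31+25)%997=521 h(16,33)=(16*31+33)%997=529 -> [521, 529]
  L2: h(521,529)=(521*31+529)%997=728 -> [728]
  root = 728 == target 728  ** MATCH **
Candidate C: set leaf[2] = 96 -> leaves = [16, 52, 96, 33]
  L0: [16, 52, 96, 33]
  L1: h(16,52)=(16*31+52)%997=548 h(96,33)=(96*31+33)%997=18 -> [548, 18]
  L2: h(548,18)=(548*31+18)%997=57 -> [57]
  root = 57 != target 728
Candidate D: set leaf[1] = 43 -> leaves = [16, 43, 16, 33]
  L0: [16, 43, 16, 33]
  L1: h(16,43)=(16*31+43)%997=539 h(16,33)=(16*31+33)%997=529 -> [539, 529]
  L2: h(539,529)=(539*31+529)%997=289 -> [289]
  root = 289 != target 728
Candidate B produces the target root.

Answer: B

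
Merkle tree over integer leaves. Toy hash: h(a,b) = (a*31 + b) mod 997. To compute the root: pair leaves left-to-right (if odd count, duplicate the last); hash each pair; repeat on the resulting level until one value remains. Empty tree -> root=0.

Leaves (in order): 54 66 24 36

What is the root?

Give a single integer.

L0: [54, 66, 24, 36]
L1: h(54,66)=(54*31+66)%997=743 h(24,36)=(24*31+36)%997=780 -> [743, 780]
L2: h(743,780)=(743*31+780)%997=882 -> [882]

Answer: 882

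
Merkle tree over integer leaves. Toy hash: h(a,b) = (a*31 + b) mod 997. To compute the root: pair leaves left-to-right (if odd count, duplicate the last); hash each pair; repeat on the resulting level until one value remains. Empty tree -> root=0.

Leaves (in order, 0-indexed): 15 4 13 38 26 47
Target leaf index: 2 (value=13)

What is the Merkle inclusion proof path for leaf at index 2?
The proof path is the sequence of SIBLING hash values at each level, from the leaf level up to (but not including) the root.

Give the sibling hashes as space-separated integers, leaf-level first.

Answer: 38 469 377

Derivation:
L0 (leaves): [15, 4, 13, 38, 26, 47], target index=2
L1: h(15,4)=(15*31+4)%997=469 [pair 0] h(13,38)=(13*31+38)%997=441 [pair 1] h(26,47)=(26*31+47)%997=853 [pair 2] -> [469, 441, 853]
  Sibling for proof at L0: 38
L2: h(469,441)=(469*31+441)%997=25 [pair 0] h(853,853)=(853*31+853)%997=377 [pair 1] -> [25, 377]
  Sibling for proof at L1: 469
L3: h(25,377)=(25*31+377)%997=155 [pair 0] -> [155]
  Sibling for proof at L2: 377
Root: 155
Proof path (sibling hashes from leaf to root): [38, 469, 377]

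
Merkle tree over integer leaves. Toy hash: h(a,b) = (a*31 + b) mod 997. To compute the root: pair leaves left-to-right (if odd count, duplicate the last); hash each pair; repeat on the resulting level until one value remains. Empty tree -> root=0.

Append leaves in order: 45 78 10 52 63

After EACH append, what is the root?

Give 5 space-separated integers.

Answer: 45 476 121 163 772

Derivation:
After append 45 (leaves=[45]):
  L0: [45]
  root=45
After append 78 (leaves=[45, 78]):
  L0: [45, 78]
  L1: h(45,78)=(45*31+78)%997=476 -> [476]
  root=476
After append 10 (leaves=[45, 78, 10]):
  L0: [45, 78, 10]
  L1: h(45,78)=(45*31+78)%997=476 h(10,10)=(10*31+10)%997=320 -> [476, 320]
  L2: h(476,320)=(476*31+320)%997=121 -> [121]
  root=121
After append 52 (leaves=[45, 78, 10, 52]):
  L0: [45, 78, 10, 52]
  L1: h(45,78)=(45*31+78)%997=476 h(10,52)=(10*31+52)%997=362 -> [476, 362]
  L2: h(476,362)=(476*31+362)%997=163 -> [163]
  root=163
After append 63 (leaves=[45, 78, 10, 52, 63]):
  L0: [45, 78, 10, 52, 63]
  L1: h(45,78)=(45*31+78)%997=476 h(10,52)=(10*31+52)%997=362 h(63,63)=(63*31+63)%997=22 -> [476, 362, 22]
  L2: h(476,362)=(476*31+362)%997=163 h(22,22)=(22*31+22)%997=704 -> [163, 704]
  L3: h(163,704)=(163*31+704)%997=772 -> [772]
  root=772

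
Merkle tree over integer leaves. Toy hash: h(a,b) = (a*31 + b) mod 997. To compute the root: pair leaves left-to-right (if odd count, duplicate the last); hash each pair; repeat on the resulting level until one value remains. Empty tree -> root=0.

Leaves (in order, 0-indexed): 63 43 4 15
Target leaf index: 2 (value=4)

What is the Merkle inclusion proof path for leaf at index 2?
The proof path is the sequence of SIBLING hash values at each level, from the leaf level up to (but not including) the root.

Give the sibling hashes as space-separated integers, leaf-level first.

L0 (leaves): [63, 43, 4, 15], target index=2
L1: h(63,43)=(63*31+43)%997=2 [pair 0] h(4,15)=(4*31+15)%997=139 [pair 1] -> [2, 139]
  Sibling for proof at L0: 15
L2: h(2,139)=(2*31+139)%997=201 [pair 0] -> [201]
  Sibling for proof at L1: 2
Root: 201
Proof path (sibling hashes from leaf to root): [15, 2]

Answer: 15 2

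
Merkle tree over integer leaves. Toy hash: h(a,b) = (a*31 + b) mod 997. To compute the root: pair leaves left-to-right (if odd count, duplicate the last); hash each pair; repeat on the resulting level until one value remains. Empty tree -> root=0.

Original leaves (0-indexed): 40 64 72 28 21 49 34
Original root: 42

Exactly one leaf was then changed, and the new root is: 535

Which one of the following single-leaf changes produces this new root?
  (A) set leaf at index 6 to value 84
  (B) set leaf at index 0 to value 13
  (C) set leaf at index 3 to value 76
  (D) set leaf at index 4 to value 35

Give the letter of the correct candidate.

Original leaves: [40, 64, 72, 28, 21, 49, 34]
Target new root: 535
Try each candidate change and compute the resulting root:
Candidate A: set leaf[6] = 84 -> leaves = [40, 64, 72, 28, 21, 49, 84]
  L0: [40, 64, 72, 28, 21, 49, 84]
  L1: h(40,64)=(40*31+64)%997=307 h(72,28)=(72*31+28)%997=266 h(21,49)=(21*31+49)%997=700 h(84,84)=(84*31+84)%997=694 -> [307, 266, 700, 694]
  L2: h(307,266)=(307*31+266)%997=810 h(700,694)=(700*31+694)%997=460 -> [810, 460]
  L3: h(810,460)=(810*31+460)%997=645 -> [645]
  root = 645 != target 535
Candidate B: set leaf[0] = 13 -> leaves = [13, 64, 72, 28, 21, 49, 34]
  L0: [13, 64, 72, 28, 21, 49, 34]
  L1: h(13,64)=(13*31+64)%997=467 h(72,28)=(72*31+28)%997=266 h(21,49)=(21*31+49)%997=700 h(34,34)=(34*31+34)%997=91 -> [467, 266, 700, 91]
  L2: h(467,266)=(467*31+266)%997=785 h(700,91)=(700*31+91)%997=854 -> [785, 854]
  L3: h(785,854)=(785*31+854)%997=264 -> [264]
  root = 264 != target 535
Candidate C: set leaf[3] = 76 -> leaves = [40, 64, 72, 76, 21, 49, 34]
  L0: [40, 64, 72, 76, 21, 49, 34]
  L1: h(40,64)=(40*31+64)%997=307 h(72,76)=(72*31+76)%997=314 h(21,49)=(21*31+49)%997=700 h(34,34)=(34*31+34)%997=91 -> [307, 314, 700, 91]
  L2: h(307,314)=(307*31+314)%997=858 h(700,91)=(700*31+91)%997=854 -> [858, 854]
  L3: h(858,854)=(858*31+854)%997=533 -> [533]
  root = 533 != target 535
Candidate D: set leaf[4] = 35 -> leaves = [40, 64, 72, 28, 35, 49, 34]
  L0: [40, 64, 72, 28, 35, 49, 34]
  L1: h(40,64)=(40*31+64)%997=307 h(72,28)=(72*31+28)%997=266 h(35,49)=(35*31+49)%997=137 h(34,34)=(34*31+34)%997=91 -> [307, 266, 137, 91]
  L2: h(307,266)=(307*31+266)%997=810 h(137,91)=(137*31+91)%997=350 -> [810, 350]
  L3: h(810,350)=(810*31+350)%997=535 -> [535]
  root = 535 == target 535  ** MATCH **
Candidate D produces the target root.

Answer: D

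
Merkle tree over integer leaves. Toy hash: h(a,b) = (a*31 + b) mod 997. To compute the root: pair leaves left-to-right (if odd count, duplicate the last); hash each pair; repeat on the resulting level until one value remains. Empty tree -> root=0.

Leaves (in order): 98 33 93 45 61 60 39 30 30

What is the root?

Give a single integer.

L0: [98, 33, 93, 45, 61, 60, 39, 30, 30]
L1: h(98,33)=(98*31+33)%997=80 h(93,45)=(93*31+45)%997=934 h(61,60)=(61*31+60)%997=954 h(39,30)=(39*31+30)%997=242 h(30,30)=(30*31+30)%997=960 -> [80, 934, 954, 242, 960]
L2: h(80,934)=(80*31+934)%997=423 h(954,242)=(954*31+242)%997=903 h(960,960)=(960*31+960)%997=810 -> [423, 903, 810]
L3: h(423,903)=(423*31+903)%997=58 h(810,810)=(810*31+810)%997=995 -> [58, 995]
L4: h(58,995)=(58*31+995)%997=799 -> [799]

Answer: 799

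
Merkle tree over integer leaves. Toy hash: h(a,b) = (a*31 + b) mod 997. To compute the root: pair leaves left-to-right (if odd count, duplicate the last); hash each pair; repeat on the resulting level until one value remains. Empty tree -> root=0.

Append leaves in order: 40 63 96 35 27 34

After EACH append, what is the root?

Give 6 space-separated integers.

Answer: 40 306 594 533 303 527

Derivation:
After append 40 (leaves=[40]):
  L0: [40]
  root=40
After append 63 (leaves=[40, 63]):
  L0: [40, 63]
  L1: h(40,63)=(40*31+63)%997=306 -> [306]
  root=306
After append 96 (leaves=[40, 63, 96]):
  L0: [40, 63, 96]
  L1: h(40,63)=(40*31+63)%997=306 h(96,96)=(96*31+96)%997=81 -> [306, 81]
  L2: h(306,81)=(306*31+81)%997=594 -> [594]
  root=594
After append 35 (leaves=[40, 63, 96, 35]):
  L0: [40, 63, 96, 35]
  L1: h(40,63)=(40*31+63)%997=306 h(96,35)=(96*31+35)%997=20 -> [306, 20]
  L2: h(306,20)=(306*31+20)%997=533 -> [533]
  root=533
After append 27 (leaves=[40, 63, 96, 35, 27]):
  L0: [40, 63, 96, 35, 27]
  L1: h(40,63)=(40*31+63)%997=306 h(96,35)=(96*31+35)%997=20 h(27,27)=(27*31+27)%997=864 -> [306, 20, 864]
  L2: h(306,20)=(306*31+20)%997=533 h(864,864)=(864*31+864)%997=729 -> [533, 729]
  L3: h(533,729)=(533*31+729)%997=303 -> [303]
  root=303
After append 34 (leaves=[40, 63, 96, 35, 27, 34]):
  L0: [40, 63, 96, 35, 27, 34]
  L1: h(40,63)=(40*31+63)%997=306 h(96,35)=(96*31+35)%997=20 h(27,34)=(27*31+34)%997=871 -> [306, 20, 871]
  L2: h(306,20)=(306*31+20)%997=533 h(871,871)=(871*31+871)%997=953 -> [533, 953]
  L3: h(533,953)=(533*31+953)%997=527 -> [527]
  root=527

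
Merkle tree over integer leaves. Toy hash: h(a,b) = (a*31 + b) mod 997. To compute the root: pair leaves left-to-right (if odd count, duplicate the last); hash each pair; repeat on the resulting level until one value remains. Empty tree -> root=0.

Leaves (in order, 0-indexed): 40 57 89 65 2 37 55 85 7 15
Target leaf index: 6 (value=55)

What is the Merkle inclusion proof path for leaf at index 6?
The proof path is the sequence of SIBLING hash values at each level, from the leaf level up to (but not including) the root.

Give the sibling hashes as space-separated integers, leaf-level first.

Answer: 85 99 160 282

Derivation:
L0 (leaves): [40, 57, 89, 65, 2, 37, 55, 85, 7, 15], target index=6
L1: h(40,57)=(40*31+57)%997=300 [pair 0] h(89,65)=(89*31+65)%997=830 [pair 1] h(2,37)=(2*31+37)%997=99 [pair 2] h(55,85)=(55*31+85)%997=793 [pair 3] h(7,15)=(7*31+15)%997=232 [pair 4] -> [300, 830, 99, 793, 232]
  Sibling for proof at L0: 85
L2: h(300,830)=(300*31+830)%997=160 [pair 0] h(99,793)=(99*31+793)%997=871 [pair 1] h(232,232)=(232*31+232)%997=445 [pair 2] -> [160, 871, 445]
  Sibling for proof at L1: 99
L3: h(160,871)=(160*31+871)%997=846 [pair 0] h(445,445)=(445*31+445)%997=282 [pair 1] -> [846, 282]
  Sibling for proof at L2: 160
L4: h(846,282)=(846*31+282)%997=586 [pair 0] -> [586]
  Sibling for proof at L3: 282
Root: 586
Proof path (sibling hashes from leaf to root): [85, 99, 160, 282]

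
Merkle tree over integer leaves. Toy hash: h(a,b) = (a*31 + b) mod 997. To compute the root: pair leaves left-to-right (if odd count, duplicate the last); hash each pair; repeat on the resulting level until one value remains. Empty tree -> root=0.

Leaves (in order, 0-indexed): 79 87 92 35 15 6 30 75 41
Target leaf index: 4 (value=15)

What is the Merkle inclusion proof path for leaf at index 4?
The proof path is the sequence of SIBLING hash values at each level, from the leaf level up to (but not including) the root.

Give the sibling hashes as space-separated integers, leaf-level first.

Answer: 6 8 746 529

Derivation:
L0 (leaves): [79, 87, 92, 35, 15, 6, 30, 75, 41], target index=4
L1: h(79,87)=(79*31+87)%997=542 [pair 0] h(92,35)=(92*31+35)%997=893 [pair 1] h(15,6)=(15*31+6)%997=471 [pair 2] h(30,75)=(30*31+75)%997=8 [pair 3] h(41,41)=(41*31+41)%997=315 [pair 4] -> [542, 893, 471, 8, 315]
  Sibling for proof at L0: 6
L2: h(542,893)=(542*31+893)%997=746 [pair 0] h(471,8)=(471*31+8)%997=651 [pair 1] h(315,315)=(315*31+315)%997=110 [pair 2] -> [746, 651, 110]
  Sibling for proof at L1: 8
L3: h(746,651)=(746*31+651)%997=846 [pair 0] h(110,110)=(110*31+110)%997=529 [pair 1] -> [846, 529]
  Sibling for proof at L2: 746
L4: h(846,529)=(846*31+529)%997=833 [pair 0] -> [833]
  Sibling for proof at L3: 529
Root: 833
Proof path (sibling hashes from leaf to root): [6, 8, 746, 529]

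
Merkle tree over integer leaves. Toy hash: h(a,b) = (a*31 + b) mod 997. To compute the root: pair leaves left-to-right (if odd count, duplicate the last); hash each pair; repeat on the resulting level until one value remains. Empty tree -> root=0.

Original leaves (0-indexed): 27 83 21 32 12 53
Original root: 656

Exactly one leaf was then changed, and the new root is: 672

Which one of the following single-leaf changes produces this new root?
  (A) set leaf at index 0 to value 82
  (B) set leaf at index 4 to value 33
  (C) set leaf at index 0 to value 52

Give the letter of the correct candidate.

Answer: C

Derivation:
Original leaves: [27, 83, 21, 32, 12, 53]
Target new root: 672
Try each candidate change and compute the resulting root:
Candidate A: set leaf[0] = 82 -> leaves = [82, 83, 21, 32, 12, 53]
  L0: [82, 83, 21, 32, 12, 53]
  L1: h(82,83)=(82*31+83)%997=631 h(21,32)=(21*31+32)%997=683 h(12,53)=(12*31+53)%997=425 -> [631, 683, 425]
  L2: h(631,683)=(631*31+683)%997=304 h(425,425)=(425*31+425)%997=639 -> [304, 639]
  L3: h(304,639)=(304*31+639)%997=93 -> [93]
  root = 93 != target 672
Candidate B: set leaf[4] = 33 -> leaves = [27, 83, 21, 32, 33, 53]
  L0: [27, 83, 21, 32, 33, 53]
  L1: h(27,83)=(27*31+83)%997=920 h(21,32)=(21*31+32)%997=683 h(33,53)=(33*31+53)%997=79 -> [920, 683, 79]
  L2: h(920,683)=(920*31+683)%997=290 h(79,79)=(79*31+79)%997=534 -> [290, 534]
  L3: h(290,534)=(290*31+534)%997=551 -> [551]
  root = 551 != target 672
Candidate C: set leaf[0] = 52 -> leaves = [52, 83, 21, 32, 12, 53]
  L0: [52, 83, 21, 32, 12, 53]
  L1: h(52,83)=(52*31+83)%997=698 h(21,32)=(21*31+32)%997=683 h(12,53)=(12*31+53)%997=425 -> [698, 683, 425]
  L2: h(698,683)=(698*31+683)%997=387 h(425,425)=(425*31+425)%997=639 -> [387, 639]
  L3: h(387,639)=(387*31+639)%997=672 -> [672]
  root = 672 == target 672  ** MATCH **
Candidate C produces the target root.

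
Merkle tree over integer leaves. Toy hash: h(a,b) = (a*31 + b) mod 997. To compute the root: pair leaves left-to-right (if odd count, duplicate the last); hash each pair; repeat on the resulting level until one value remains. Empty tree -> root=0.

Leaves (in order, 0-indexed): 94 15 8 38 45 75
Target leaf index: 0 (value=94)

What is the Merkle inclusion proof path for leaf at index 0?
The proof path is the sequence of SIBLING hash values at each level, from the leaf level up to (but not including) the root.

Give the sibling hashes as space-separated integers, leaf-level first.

Answer: 15 286 181

Derivation:
L0 (leaves): [94, 15, 8, 38, 45, 75], target index=0
L1: h(94,15)=(94*31+15)%997=935 [pair 0] h(8,38)=(8*31+38)%997=286 [pair 1] h(45,75)=(45*31+75)%997=473 [pair 2] -> [935, 286, 473]
  Sibling for proof at L0: 15
L2: h(935,286)=(935*31+286)%997=358 [pair 0] h(473,473)=(473*31+473)%997=181 [pair 1] -> [358, 181]
  Sibling for proof at L1: 286
L3: h(358,181)=(358*31+181)%997=312 [pair 0] -> [312]
  Sibling for proof at L2: 181
Root: 312
Proof path (sibling hashes from leaf to root): [15, 286, 181]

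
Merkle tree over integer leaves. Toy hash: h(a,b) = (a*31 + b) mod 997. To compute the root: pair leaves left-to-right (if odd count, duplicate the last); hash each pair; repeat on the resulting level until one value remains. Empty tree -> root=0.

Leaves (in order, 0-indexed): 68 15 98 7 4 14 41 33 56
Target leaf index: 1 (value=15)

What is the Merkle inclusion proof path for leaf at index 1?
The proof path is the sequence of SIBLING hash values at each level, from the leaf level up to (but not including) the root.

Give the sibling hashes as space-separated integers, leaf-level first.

L0 (leaves): [68, 15, 98, 7, 4, 14, 41, 33, 56], target index=1
L1: h(68,15)=(68*31+15)%997=129 [pair 0] h(98,7)=(98*31+7)%997=54 [pair 1] h(4,14)=(4*31+14)%997=138 [pair 2] h(41,33)=(41*31+33)%997=307 [pair 3] h(56,56)=(56*31+56)%997=795 [pair 4] -> [129, 54, 138, 307, 795]
  Sibling for proof at L0: 68
L2: h(129,54)=(129*31+54)%997=65 [pair 0] h(138,307)=(138*31+307)%997=597 [pair 1] h(795,795)=(795*31+795)%997=515 [pair 2] -> [65, 597, 515]
  Sibling for proof at L1: 54
L3: h(65,597)=(65*31+597)%997=618 [pair 0] h(515,515)=(515*31+515)%997=528 [pair 1] -> [618, 528]
  Sibling for proof at L2: 597
L4: h(618,528)=(618*31+528)%997=743 [pair 0] -> [743]
  Sibling for proof at L3: 528
Root: 743
Proof path (sibling hashes from leaf to root): [68, 54, 597, 528]

Answer: 68 54 597 528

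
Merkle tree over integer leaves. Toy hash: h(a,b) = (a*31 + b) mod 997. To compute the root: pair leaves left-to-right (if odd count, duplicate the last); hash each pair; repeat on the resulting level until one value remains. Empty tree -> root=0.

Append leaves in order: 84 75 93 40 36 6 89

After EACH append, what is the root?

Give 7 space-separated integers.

Answer: 84 685 283 230 126 163 892

Derivation:
After append 84 (leaves=[84]):
  L0: [84]
  root=84
After append 75 (leaves=[84, 75]):
  L0: [84, 75]
  L1: h(84,75)=(84*31+75)%997=685 -> [685]
  root=685
After append 93 (leaves=[84, 75, 93]):
  L0: [84, 75, 93]
  L1: h(84,75)=(84*31+75)%997=685 h(93,93)=(93*31+93)%997=982 -> [685, 982]
  L2: h(685,982)=(685*31+982)%997=283 -> [283]
  root=283
After append 40 (leaves=[84, 75, 93, 40]):
  L0: [84, 75, 93, 40]
  L1: h(84,75)=(84*31+75)%997=685 h(93,40)=(93*31+40)%997=929 -> [685, 929]
  L2: h(685,929)=(685*31+929)%997=230 -> [230]
  root=230
After append 36 (leaves=[84, 75, 93, 40, 36]):
  L0: [84, 75, 93, 40, 36]
  L1: h(84,75)=(84*31+75)%997=685 h(93,40)=(93*31+40)%997=929 h(36,36)=(36*31+36)%997=155 -> [685, 929, 155]
  L2: h(685,929)=(685*31+929)%997=230 h(155,155)=(155*31+155)%997=972 -> [230, 972]
  L3: h(230,972)=(230*31+972)%997=126 -> [126]
  root=126
After append 6 (leaves=[84, 75, 93, 40, 36, 6]):
  L0: [84, 75, 93, 40, 36, 6]
  L1: h(84,75)=(84*31+75)%997=685 h(93,40)=(93*31+40)%997=929 h(36,6)=(36*31+6)%997=125 -> [685, 929, 125]
  L2: h(685,929)=(685*31+929)%997=230 h(125,125)=(125*31+125)%997=12 -> [230, 12]
  L3: h(230,12)=(230*31+12)%997=163 -> [163]
  root=163
After append 89 (leaves=[84, 75, 93, 40, 36, 6, 89]):
  L0: [84, 75, 93, 40, 36, 6, 89]
  L1: h(84,75)=(84*31+75)%997=685 h(93,40)=(93*31+40)%997=929 h(36,6)=(36*31+6)%997=125 h(89,89)=(89*31+89)%997=854 -> [685, 929, 125, 854]
  L2: h(685,929)=(685*31+929)%997=230 h(125,854)=(125*31+854)%997=741 -> [230, 741]
  L3: h(230,741)=(230*31+741)%997=892 -> [892]
  root=892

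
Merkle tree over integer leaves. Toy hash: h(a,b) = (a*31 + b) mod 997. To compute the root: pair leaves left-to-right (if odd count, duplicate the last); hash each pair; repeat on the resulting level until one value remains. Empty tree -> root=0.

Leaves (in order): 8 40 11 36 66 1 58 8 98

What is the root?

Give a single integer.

Answer: 179

Derivation:
L0: [8, 40, 11, 36, 66, 1, 58, 8, 98]
L1: h(8,40)=(8*31+40)%997=288 h(11,36)=(11*31+36)%997=377 h(66,1)=(66*31+1)%997=53 h(58,8)=(58*31+8)%997=809 h(98,98)=(98*31+98)%997=145 -> [288, 377, 53, 809, 145]
L2: h(288,377)=(288*31+377)%997=332 h(53,809)=(53*31+809)%997=458 h(145,145)=(145*31+145)%997=652 -> [332, 458, 652]
L3: h(332,458)=(332*31+458)%997=780 h(652,652)=(652*31+652)%997=924 -> [780, 924]
L4: h(780,924)=(780*31+924)%997=179 -> [179]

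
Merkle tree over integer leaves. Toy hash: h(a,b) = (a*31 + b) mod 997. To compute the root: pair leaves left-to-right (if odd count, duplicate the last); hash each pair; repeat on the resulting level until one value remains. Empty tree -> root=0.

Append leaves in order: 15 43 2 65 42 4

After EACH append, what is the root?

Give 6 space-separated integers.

After append 15 (leaves=[15]):
  L0: [15]
  root=15
After append 43 (leaves=[15, 43]):
  L0: [15, 43]
  L1: h(15,43)=(15*31+43)%997=508 -> [508]
  root=508
After append 2 (leaves=[15, 43, 2]):
  L0: [15, 43, 2]
  L1: h(15,43)=(15*31+43)%997=508 h(2,2)=(2*31+2)%997=64 -> [508, 64]
  L2: h(508,64)=(508*31+64)%997=857 -> [857]
  root=857
After append 65 (leaves=[15, 43, 2, 65]):
  L0: [15, 43, 2, 65]
  L1: h(15,43)=(15*31+43)%997=508 h(2,65)=(2*31+65)%997=127 -> [508, 127]
  L2: h(508,127)=(508*31+127)%997=920 -> [920]
  root=920
After append 42 (leaves=[15, 43, 2, 65, 42]):
  L0: [15, 43, 2, 65, 42]
  L1: h(15,43)=(15*31+43)%997=508 h(2,65)=(2*31+65)%997=127 h(42,42)=(42*31+42)%997=347 -> [508, 127, 347]
  L2: h(508,127)=(508*31+127)%997=920 h(347,347)=(347*31+347)%997=137 -> [920, 137]
  L3: h(920,137)=(920*31+137)%997=741 -> [741]
  root=741
After append 4 (leaves=[15, 43, 2, 65, 42, 4]):
  L0: [15, 43, 2, 65, 42, 4]
  L1: h(15,43)=(15*31+43)%997=508 h(2,65)=(2*31+65)%997=127 h(42,4)=(42*31+4)%997=309 -> [508, 127, 309]
  L2: h(508,127)=(508*31+127)%997=920 h(309,309)=(309*31+309)%997=915 -> [920, 915]
  L3: h(920,915)=(920*31+915)%997=522 -> [522]
  root=522

Answer: 15 508 857 920 741 522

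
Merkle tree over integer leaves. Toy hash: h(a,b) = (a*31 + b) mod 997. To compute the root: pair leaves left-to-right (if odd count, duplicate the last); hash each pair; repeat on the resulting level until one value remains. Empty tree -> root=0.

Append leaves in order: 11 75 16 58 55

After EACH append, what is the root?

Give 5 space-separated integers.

After append 11 (leaves=[11]):
  L0: [11]
  root=11
After append 75 (leaves=[11, 75]):
  L0: [11, 75]
  L1: h(11,75)=(11*31+75)%997=416 -> [416]
  root=416
After append 16 (leaves=[11, 75, 16]):
  L0: [11, 75, 16]
  L1: h(11,75)=(11*31+75)%997=416 h(16,16)=(16*31+16)%997=512 -> [416, 512]
  L2: h(416,512)=(416*31+512)%997=447 -> [447]
  root=447
After append 58 (leaves=[11, 75, 16, 58]):
  L0: [11, 75, 16, 58]
  L1: h(11,75)=(11*31+75)%997=416 h(16,58)=(16*31+58)%997=554 -> [416, 554]
  L2: h(416,554)=(416*31+554)%997=489 -> [489]
  root=489
After append 55 (leaves=[11, 75, 16, 58, 55]):
  L0: [11, 75, 16, 58, 55]
  L1: h(11,75)=(11*31+75)%997=416 h(16,58)=(16*31+58)%997=554 h(55,55)=(55*31+55)%997=763 -> [416, 554, 763]
  L2: h(416,554)=(416*31+554)%997=489 h(763,763)=(763*31+763)%997=488 -> [489, 488]
  L3: h(489,488)=(489*31+488)%997=692 -> [692]
  root=692

Answer: 11 416 447 489 692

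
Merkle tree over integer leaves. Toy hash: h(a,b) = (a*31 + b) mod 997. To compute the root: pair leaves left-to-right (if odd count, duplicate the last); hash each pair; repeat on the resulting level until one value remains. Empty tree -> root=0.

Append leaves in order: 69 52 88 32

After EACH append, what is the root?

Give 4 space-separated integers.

Answer: 69 197 947 891

Derivation:
After append 69 (leaves=[69]):
  L0: [69]
  root=69
After append 52 (leaves=[69, 52]):
  L0: [69, 52]
  L1: h(69,52)=(69*31+52)%997=197 -> [197]
  root=197
After append 88 (leaves=[69, 52, 88]):
  L0: [69, 52, 88]
  L1: h(69,52)=(69*31+52)%997=197 h(88,88)=(88*31+88)%997=822 -> [197, 822]
  L2: h(197,822)=(197*31+822)%997=947 -> [947]
  root=947
After append 32 (leaves=[69, 52, 88, 32]):
  L0: [69, 52, 88, 32]
  L1: h(69,52)=(69*31+52)%997=197 h(88,32)=(88*31+32)%997=766 -> [197, 766]
  L2: h(197,766)=(197*31+766)%997=891 -> [891]
  root=891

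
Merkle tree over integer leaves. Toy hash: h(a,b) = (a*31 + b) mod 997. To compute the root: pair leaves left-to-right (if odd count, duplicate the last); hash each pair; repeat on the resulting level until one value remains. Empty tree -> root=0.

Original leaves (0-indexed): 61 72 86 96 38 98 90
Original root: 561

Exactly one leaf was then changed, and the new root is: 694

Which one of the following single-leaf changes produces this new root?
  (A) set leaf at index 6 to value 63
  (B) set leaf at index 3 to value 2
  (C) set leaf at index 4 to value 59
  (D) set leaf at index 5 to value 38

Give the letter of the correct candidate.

Answer: A

Derivation:
Original leaves: [61, 72, 86, 96, 38, 98, 90]
Target new root: 694
Try each candidate change and compute the resulting root:
Candidate A: set leaf[6] = 63 -> leaves = [61, 72, 86, 96, 38, 98, 63]
  L0: [61, 72, 86, 96, 38, 98, 63]
  L1: h(61,72)=(61*31+72)%997=966 h(86,96)=(86*31+96)%997=768 h(38,98)=(38*31+98)%997=279 h(63,63)=(63*31+63)%997=22 -> [966, 768, 279, 22]
  L2: h(966,768)=(966*31+768)%997=804 h(279,22)=(279*31+22)%997=695 -> [804, 695]
  L3: h(804,695)=(804*31+695)%997=694 -> [694]
  root = 694 == target 694  ** MATCH **
Candidate B: set leaf[3] = 2 -> leaves = [61, 72, 86, 2, 38, 98, 90]
  L0: [61, 72, 86, 2, 38, 98, 90]
  L1: h(61,72)=(61*31+72)%997=966 h(86,2)=(86*31+2)%997=674 h(38,98)=(38*31+98)%997=279 h(90,90)=(90*31+90)%997=886 -> [966, 674, 279, 886]
  L2: h(966,674)=(966*31+674)%997=710 h(279,886)=(279*31+886)%997=562 -> [710, 562]
  L3: h(710,562)=(710*31+562)%997=638 -> [638]
  root = 638 != target 694
Candidate C: set leaf[4] = 59 -> leaves = [61, 72, 86, 96, 59, 98, 90]
  L0: [61, 72, 86, 96, 59, 98, 90]
  L1: h(61,72)=(61*31+72)%997=966 h(86,96)=(86*31+96)%997=768 h(59,98)=(59*31+98)%997=930 h(90,90)=(90*31+90)%997=886 -> [966, 768, 930, 886]
  L2: h(966,768)=(966*31+768)%997=804 h(930,886)=(930*31+886)%997=803 -> [804, 803]
  L3: h(804,803)=(804*31+803)%997=802 -> [802]
  root = 802 != target 694
Candidate D: set leaf[5] = 38 -> leaves = [61, 72, 86, 96, 38, 38, 90]
  L0: [61, 72, 86, 96, 38, 38, 90]
  L1: h(61,72)=(61*31+72)%997=966 h(86,96)=(86*31+96)%997=768 h(38,38)=(38*31+38)%997=219 h(90,90)=(90*31+90)%997=886 -> [966, 768, 219, 886]
  L2: h(966,768)=(966*31+768)%997=804 h(219,886)=(219*31+886)%997=696 -> [804, 696]
  L3: h(804,696)=(804*31+696)%997=695 -> [695]
  root = 695 != target 694
Candidate A produces the target root.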